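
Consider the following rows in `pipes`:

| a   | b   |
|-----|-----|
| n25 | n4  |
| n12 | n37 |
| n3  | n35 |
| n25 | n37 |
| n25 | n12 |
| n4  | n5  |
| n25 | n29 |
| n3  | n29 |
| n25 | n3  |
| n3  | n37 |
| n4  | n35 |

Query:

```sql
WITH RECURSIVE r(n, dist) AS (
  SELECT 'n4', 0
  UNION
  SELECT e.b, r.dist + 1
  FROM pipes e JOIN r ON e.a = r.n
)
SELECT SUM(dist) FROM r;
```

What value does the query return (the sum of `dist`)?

2

Base: (n4, dist=0).
Iteration 1: edges from {n4} -> (n35, dist=1), (n5, dist=1).
Iteration 2: no outgoing edges from {n35,n5}; recursion stops.
SUM(dist) = 0 + 1 + 1 = 2.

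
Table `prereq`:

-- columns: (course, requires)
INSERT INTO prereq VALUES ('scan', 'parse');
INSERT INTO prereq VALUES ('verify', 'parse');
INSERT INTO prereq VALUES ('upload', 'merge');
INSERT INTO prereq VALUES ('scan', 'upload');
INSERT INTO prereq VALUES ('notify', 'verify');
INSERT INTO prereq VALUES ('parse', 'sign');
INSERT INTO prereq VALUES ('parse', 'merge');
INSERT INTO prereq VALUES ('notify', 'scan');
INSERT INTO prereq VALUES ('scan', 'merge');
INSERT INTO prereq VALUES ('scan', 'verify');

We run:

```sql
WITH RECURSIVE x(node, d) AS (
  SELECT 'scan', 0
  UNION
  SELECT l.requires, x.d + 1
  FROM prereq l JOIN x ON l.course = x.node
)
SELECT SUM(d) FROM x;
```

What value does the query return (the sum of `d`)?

Base: (scan, d=0).
Iteration 1: edges from {scan} -> (merge, d=1), (parse, d=1), (upload, d=1), (verify, d=1).
Iteration 2: edges from {merge,parse,upload,verify} -> (merge, d=2), (parse, d=2), (sign, d=2). [UNION drops 1 duplicate row(s)]
Iteration 3: edges from {merge,parse,sign} -> (merge, d=3), (sign, d=3).
Iteration 4: no outgoing edges from {merge,sign}; recursion stops.
SUM(d) = 0 + 1 + 1 + 1 + 1 + 2 + 2 + 2 + 3 + 3 = 16.

16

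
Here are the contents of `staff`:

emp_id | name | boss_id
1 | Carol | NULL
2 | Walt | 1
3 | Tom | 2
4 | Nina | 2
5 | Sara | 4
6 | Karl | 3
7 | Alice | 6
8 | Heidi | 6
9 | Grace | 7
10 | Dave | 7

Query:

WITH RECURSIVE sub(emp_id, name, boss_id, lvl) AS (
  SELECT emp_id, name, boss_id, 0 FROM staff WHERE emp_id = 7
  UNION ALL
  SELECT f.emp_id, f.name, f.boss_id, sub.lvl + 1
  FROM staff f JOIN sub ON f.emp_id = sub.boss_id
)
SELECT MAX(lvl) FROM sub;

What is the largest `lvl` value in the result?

4

Base: emp_id=7 (Alice), boss_id=6, lvl 0.
Iteration 1: join on emp_id=6 -> Karl (id 6, boss_id=3, lvl 1).
Iteration 2: join on emp_id=3 -> Tom (id 3, boss_id=2, lvl 2).
Iteration 3: join on emp_id=2 -> Walt (id 2, boss_id=1, lvl 3).
Iteration 4: join on emp_id=1 -> Carol (id 1, boss_id=NULL, lvl 4).
Iteration 5: boss_id is NULL; no match; recursion stops.
lvl values: 0, 1, 2, 3, 4; the maximum is 4.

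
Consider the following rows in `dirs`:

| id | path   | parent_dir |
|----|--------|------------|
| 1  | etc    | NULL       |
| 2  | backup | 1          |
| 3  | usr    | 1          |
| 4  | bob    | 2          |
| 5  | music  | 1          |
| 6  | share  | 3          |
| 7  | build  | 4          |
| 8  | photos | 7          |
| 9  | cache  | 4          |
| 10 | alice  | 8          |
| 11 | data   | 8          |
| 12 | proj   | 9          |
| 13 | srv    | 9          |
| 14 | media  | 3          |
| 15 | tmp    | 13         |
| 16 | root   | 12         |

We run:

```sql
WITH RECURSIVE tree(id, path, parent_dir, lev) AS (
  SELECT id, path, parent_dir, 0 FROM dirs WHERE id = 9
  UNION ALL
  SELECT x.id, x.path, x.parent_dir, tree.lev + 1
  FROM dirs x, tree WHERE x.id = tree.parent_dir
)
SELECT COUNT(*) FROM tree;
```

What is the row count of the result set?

Base: id=9 (cache), parent_dir=4, lev 0.
Iteration 1: join on id=4 -> bob (id 4, parent_dir=2, lev 1).
Iteration 2: join on id=2 -> backup (id 2, parent_dir=1, lev 2).
Iteration 3: join on id=1 -> etc (id 1, parent_dir=NULL, lev 3).
Iteration 4: parent_dir is NULL; no match; recursion stops.
Total rows emitted: 4.

4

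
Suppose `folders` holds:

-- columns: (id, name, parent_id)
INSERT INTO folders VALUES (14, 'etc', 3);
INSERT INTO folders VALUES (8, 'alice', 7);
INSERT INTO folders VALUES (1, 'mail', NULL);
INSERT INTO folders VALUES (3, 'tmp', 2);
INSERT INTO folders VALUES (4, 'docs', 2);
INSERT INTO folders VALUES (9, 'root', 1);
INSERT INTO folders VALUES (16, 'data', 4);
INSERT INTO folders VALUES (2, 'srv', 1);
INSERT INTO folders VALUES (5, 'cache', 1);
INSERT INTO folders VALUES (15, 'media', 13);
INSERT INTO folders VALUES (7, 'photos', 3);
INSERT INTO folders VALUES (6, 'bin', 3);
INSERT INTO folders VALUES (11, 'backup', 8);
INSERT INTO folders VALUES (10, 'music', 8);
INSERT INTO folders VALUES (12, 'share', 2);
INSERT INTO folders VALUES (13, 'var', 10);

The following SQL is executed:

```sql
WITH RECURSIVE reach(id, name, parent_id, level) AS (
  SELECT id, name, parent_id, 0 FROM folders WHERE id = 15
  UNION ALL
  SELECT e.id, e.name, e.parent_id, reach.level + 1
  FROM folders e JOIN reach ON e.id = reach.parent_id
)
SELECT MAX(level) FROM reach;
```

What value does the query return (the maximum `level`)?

7

Base: id=15 (media), parent_id=13, level 0.
Iteration 1: join on id=13 -> var (id 13, parent_id=10, level 1).
Iteration 2: join on id=10 -> music (id 10, parent_id=8, level 2).
Iteration 3: join on id=8 -> alice (id 8, parent_id=7, level 3).
Iteration 4: join on id=7 -> photos (id 7, parent_id=3, level 4).
Iteration 5: join on id=3 -> tmp (id 3, parent_id=2, level 5).
Iteration 6: join on id=2 -> srv (id 2, parent_id=1, level 6).
Iteration 7: join on id=1 -> mail (id 1, parent_id=NULL, level 7).
Iteration 8: parent_id is NULL; no match; recursion stops.
level values: 0, 1, 2, 3, 4, 5, 6, 7; the maximum is 7.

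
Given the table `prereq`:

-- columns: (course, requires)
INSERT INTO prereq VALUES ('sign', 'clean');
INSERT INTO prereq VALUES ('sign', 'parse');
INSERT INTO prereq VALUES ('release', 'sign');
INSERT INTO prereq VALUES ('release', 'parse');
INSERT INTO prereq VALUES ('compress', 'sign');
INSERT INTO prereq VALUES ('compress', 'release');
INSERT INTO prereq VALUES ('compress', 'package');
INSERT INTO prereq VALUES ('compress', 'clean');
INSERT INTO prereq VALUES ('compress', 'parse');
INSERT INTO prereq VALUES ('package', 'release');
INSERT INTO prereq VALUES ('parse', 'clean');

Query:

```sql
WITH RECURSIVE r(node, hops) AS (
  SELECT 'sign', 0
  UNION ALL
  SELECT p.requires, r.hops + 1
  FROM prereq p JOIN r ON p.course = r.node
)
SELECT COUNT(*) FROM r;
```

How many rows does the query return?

Base: (sign, hops=0).
Iteration 1: edges from {sign} -> (clean, hops=1), (parse, hops=1).
Iteration 2: edges from {clean,parse} -> (clean, hops=2).
Iteration 3: no outgoing edges from {clean}; recursion stops.
Total rows emitted: 4.

4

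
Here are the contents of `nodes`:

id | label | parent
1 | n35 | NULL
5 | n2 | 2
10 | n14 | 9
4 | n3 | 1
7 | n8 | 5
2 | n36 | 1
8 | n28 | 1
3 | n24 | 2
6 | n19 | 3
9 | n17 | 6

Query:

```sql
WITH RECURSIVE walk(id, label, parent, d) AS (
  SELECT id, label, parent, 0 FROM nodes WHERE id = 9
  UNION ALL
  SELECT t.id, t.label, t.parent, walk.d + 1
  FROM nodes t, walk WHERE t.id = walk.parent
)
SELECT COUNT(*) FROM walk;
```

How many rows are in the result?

Base: id=9 (n17), parent=6, d 0.
Iteration 1: join on id=6 -> n19 (id 6, parent=3, d 1).
Iteration 2: join on id=3 -> n24 (id 3, parent=2, d 2).
Iteration 3: join on id=2 -> n36 (id 2, parent=1, d 3).
Iteration 4: join on id=1 -> n35 (id 1, parent=NULL, d 4).
Iteration 5: parent is NULL; no match; recursion stops.
Total rows emitted: 5.

5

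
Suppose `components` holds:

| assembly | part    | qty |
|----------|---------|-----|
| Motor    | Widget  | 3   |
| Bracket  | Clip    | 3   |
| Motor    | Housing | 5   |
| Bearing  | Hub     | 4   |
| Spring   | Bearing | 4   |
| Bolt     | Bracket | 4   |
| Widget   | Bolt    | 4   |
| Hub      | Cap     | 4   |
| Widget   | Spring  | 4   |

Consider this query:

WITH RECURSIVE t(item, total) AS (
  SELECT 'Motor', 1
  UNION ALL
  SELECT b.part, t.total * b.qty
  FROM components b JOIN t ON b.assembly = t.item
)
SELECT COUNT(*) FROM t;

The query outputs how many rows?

Base: (Motor, total=1).
Iteration 1: components of {Motor} -> Housing = 1*5 = 5, Widget = 1*3 = 3.
Iteration 2: components of {Housing,Widget} -> Bolt = 3*4 = 12, Spring = 3*4 = 12.
Iteration 3: components of {Bolt,Spring} -> Bearing = 12*4 = 48, Bracket = 12*4 = 48.
Iteration 4: components of {Bearing,Bracket} -> Clip = 48*3 = 144, Hub = 48*4 = 192.
Iteration 5: components of {Clip,Hub} -> Cap = 192*4 = 768.
Iteration 6: no further components; recursion stops.
Total rows emitted: 10.

10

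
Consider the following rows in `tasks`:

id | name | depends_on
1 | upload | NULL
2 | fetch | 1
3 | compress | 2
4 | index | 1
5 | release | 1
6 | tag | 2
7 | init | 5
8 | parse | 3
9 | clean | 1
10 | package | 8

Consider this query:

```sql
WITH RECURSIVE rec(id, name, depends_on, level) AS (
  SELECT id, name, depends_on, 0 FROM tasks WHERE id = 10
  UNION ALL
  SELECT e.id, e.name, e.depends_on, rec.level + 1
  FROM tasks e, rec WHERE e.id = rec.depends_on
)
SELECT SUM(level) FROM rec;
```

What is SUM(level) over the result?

10

Base: id=10 (package), depends_on=8, level 0.
Iteration 1: join on id=8 -> parse (id 8, depends_on=3, level 1).
Iteration 2: join on id=3 -> compress (id 3, depends_on=2, level 2).
Iteration 3: join on id=2 -> fetch (id 2, depends_on=1, level 3).
Iteration 4: join on id=1 -> upload (id 1, depends_on=NULL, level 4).
Iteration 5: depends_on is NULL; no match; recursion stops.
SUM(level) = 0 + 1 + 2 + 3 + 4 = 10.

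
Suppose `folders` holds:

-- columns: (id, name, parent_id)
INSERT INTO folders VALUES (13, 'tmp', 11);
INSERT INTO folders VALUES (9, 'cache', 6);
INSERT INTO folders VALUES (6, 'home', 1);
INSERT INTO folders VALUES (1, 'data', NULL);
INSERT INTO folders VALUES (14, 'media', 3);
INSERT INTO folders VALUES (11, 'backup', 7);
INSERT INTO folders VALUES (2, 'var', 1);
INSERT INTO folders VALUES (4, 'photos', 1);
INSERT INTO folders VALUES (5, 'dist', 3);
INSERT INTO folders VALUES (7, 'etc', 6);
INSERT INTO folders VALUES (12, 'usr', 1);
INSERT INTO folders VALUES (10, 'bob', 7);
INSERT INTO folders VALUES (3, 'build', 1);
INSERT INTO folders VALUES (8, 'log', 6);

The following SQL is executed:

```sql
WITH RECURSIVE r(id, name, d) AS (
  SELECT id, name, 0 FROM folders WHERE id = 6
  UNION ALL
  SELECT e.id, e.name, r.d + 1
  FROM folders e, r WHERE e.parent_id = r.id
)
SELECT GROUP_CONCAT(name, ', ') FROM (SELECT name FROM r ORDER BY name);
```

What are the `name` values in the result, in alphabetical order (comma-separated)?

backup, bob, cache, etc, home, log, tmp

Base: id=6 (home) at d 0.
Iteration 1: rows with parent_id in {6} -> etc (id 7, d 1), log (id 8, d 1), cache (id 9, d 1).
Iteration 2: rows with parent_id in {7,8,9} -> bob (id 10, d 2), backup (id 11, d 2).
Iteration 3: rows with parent_id in {10,11} -> tmp (id 13, d 3).
Iteration 4: no rows with parent_id in {13}; recursion stops.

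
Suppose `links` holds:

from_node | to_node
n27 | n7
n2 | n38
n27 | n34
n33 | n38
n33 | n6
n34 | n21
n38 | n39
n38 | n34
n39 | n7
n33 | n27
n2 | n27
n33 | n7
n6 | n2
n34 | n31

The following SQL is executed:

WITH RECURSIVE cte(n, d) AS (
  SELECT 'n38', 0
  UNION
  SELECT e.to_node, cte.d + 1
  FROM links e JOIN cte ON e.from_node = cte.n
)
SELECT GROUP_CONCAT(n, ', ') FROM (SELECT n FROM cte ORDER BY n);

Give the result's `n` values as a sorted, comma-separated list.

Base: (n38, d=0).
Iteration 1: edges from {n38} -> (n34, d=1), (n39, d=1).
Iteration 2: edges from {n34,n39} -> (n21, d=2), (n31, d=2), (n7, d=2).
Iteration 3: no outgoing edges from {n21,n31,n7}; recursion stops.

n21, n31, n34, n38, n39, n7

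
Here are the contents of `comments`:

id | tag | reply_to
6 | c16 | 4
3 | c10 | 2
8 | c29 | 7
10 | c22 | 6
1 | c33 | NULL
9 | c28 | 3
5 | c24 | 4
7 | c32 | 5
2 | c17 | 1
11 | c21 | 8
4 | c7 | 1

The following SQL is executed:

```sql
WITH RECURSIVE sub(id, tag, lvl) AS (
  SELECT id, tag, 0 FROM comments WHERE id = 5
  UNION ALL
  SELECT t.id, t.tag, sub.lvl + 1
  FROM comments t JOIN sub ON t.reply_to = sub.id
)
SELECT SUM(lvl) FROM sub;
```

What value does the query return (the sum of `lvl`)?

Base: id=5 (c24) at lvl 0.
Iteration 1: rows with reply_to in {5} -> c32 (id 7, lvl 1).
Iteration 2: rows with reply_to in {7} -> c29 (id 8, lvl 2).
Iteration 3: rows with reply_to in {8} -> c21 (id 11, lvl 3).
Iteration 4: no rows with reply_to in {11}; recursion stops.
SUM(lvl) = 0 + 1 + 2 + 3 = 6.

6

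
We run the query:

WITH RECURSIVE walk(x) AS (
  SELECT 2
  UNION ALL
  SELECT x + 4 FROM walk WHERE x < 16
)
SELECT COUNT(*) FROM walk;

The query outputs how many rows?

Base: x=2.
Iteration 1: 2 < 16 holds -> x = 2 + 4 = 6.
Iteration 2: 6 < 16 holds -> x = 6 + 4 = 10.
Iteration 3: 10 < 16 holds -> x = 10 + 4 = 14.
Iteration 4: 14 < 16 holds -> x = 14 + 4 = 18.
Iteration 5: 18 < 16 fails; recursion stops.
Total rows emitted: 5.

5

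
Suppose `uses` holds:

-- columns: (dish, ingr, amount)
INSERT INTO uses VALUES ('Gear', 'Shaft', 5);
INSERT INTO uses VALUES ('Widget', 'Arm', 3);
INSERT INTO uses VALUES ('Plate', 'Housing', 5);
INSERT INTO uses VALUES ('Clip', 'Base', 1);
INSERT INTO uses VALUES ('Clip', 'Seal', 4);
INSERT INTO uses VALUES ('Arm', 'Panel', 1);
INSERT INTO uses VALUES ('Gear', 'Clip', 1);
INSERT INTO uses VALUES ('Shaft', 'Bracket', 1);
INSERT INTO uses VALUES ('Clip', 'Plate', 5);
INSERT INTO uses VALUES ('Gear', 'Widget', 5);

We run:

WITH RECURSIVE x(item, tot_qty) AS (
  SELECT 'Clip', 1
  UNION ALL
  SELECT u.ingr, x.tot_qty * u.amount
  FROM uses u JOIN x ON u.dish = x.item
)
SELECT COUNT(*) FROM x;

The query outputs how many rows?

5

Base: (Clip, tot_qty=1).
Iteration 1: components of {Clip} -> Base = 1*1 = 1, Plate = 1*5 = 5, Seal = 1*4 = 4.
Iteration 2: components of {Base,Plate,Seal} -> Housing = 5*5 = 25.
Iteration 3: no further components; recursion stops.
Total rows emitted: 5.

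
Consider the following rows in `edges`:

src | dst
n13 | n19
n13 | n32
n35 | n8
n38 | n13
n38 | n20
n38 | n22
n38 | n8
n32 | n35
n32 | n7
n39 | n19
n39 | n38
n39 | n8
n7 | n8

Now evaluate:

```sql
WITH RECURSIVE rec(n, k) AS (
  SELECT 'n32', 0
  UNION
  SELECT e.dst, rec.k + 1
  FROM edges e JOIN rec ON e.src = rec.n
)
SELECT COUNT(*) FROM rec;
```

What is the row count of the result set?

4

Base: (n32, k=0).
Iteration 1: edges from {n32} -> (n35, k=1), (n7, k=1).
Iteration 2: edges from {n35,n7} -> (n8, k=2). [UNION drops 1 duplicate row(s)]
Iteration 3: no outgoing edges from {n8}; recursion stops.
Total rows emitted: 4.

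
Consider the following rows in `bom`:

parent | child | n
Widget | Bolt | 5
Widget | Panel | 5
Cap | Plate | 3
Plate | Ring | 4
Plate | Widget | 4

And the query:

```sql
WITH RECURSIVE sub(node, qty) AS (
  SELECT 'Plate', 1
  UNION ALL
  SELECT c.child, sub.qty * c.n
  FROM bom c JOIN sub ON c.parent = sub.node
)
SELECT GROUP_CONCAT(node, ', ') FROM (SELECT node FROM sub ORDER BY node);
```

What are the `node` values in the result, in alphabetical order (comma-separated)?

Bolt, Panel, Plate, Ring, Widget

Base: (Plate, qty=1).
Iteration 1: components of {Plate} -> Ring = 1*4 = 4, Widget = 1*4 = 4.
Iteration 2: components of {Ring,Widget} -> Bolt = 4*5 = 20, Panel = 4*5 = 20.
Iteration 3: no further components; recursion stops.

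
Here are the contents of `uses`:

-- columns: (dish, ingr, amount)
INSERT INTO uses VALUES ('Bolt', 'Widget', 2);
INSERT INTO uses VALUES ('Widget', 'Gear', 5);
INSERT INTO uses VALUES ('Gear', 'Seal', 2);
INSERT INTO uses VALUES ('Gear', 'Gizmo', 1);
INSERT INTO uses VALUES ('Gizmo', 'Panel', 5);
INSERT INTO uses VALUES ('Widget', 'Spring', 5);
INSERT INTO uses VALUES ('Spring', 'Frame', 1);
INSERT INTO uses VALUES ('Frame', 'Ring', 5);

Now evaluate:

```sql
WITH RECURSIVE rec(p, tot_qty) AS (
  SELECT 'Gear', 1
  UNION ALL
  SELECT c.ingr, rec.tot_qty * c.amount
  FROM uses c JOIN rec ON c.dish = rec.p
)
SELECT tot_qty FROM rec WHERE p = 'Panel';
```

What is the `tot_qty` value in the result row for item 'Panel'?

Base: (Gear, tot_qty=1).
Iteration 1: components of {Gear} -> Gizmo = 1*1 = 1, Seal = 1*2 = 2.
Iteration 2: components of {Gizmo,Seal} -> Panel = 1*5 = 5.
Iteration 3: no further components; recursion stops.

5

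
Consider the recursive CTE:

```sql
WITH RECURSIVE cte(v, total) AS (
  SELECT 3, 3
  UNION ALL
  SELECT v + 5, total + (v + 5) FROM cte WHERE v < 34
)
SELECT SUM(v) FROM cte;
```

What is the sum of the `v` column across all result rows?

Base: v=3, total=3.
Iteration 1: 3 < 34 holds -> v = 3 + 5 = 8, total = 3 + 8 = 11.
Iteration 2: 8 < 34 holds -> v = 8 + 5 = 13, total = 11 + 13 = 24.
Iteration 3: 13 < 34 holds -> v = 13 + 5 = 18, total = 24 + 18 = 42.
Iteration 4: 18 < 34 holds -> v = 18 + 5 = 23, total = 42 + 23 = 65.
Iteration 5: 23 < 34 holds -> v = 23 + 5 = 28, total = 65 + 28 = 93.
Iteration 6: 28 < 34 holds -> v = 28 + 5 = 33, total = 93 + 33 = 126.
Iteration 7: 33 < 34 holds -> v = 33 + 5 = 38, total = 126 + 38 = 164.
Iteration 8: 38 < 34 fails; recursion stops.
SUM(v) = 3 + 8 + 13 + 18 + 23 + 28 + 33 + 38 = 164.

164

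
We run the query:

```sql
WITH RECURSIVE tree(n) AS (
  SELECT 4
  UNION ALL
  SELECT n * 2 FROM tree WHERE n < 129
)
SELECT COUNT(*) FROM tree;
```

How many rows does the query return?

Base: n=4.
Iteration 1: 4 < 129 holds -> n = 4 * 2 = 8.
Iteration 2: 8 < 129 holds -> n = 8 * 2 = 16.
Iteration 3: 16 < 129 holds -> n = 16 * 2 = 32.
Iteration 4: 32 < 129 holds -> n = 32 * 2 = 64.
Iteration 5: 64 < 129 holds -> n = 64 * 2 = 128.
Iteration 6: 128 < 129 holds -> n = 128 * 2 = 256.
Iteration 7: 256 < 129 fails; recursion stops.
Total rows emitted: 7.

7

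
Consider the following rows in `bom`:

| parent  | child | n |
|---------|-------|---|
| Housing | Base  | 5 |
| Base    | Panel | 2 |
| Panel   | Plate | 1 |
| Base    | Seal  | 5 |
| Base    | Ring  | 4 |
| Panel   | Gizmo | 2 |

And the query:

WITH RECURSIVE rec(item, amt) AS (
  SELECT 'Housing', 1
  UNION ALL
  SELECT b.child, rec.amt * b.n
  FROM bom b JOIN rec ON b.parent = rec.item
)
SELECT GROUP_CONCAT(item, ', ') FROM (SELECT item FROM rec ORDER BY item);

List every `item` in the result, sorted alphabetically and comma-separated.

Base: (Housing, amt=1).
Iteration 1: components of {Housing} -> Base = 1*5 = 5.
Iteration 2: components of {Base} -> Panel = 5*2 = 10, Ring = 5*4 = 20, Seal = 5*5 = 25.
Iteration 3: components of {Panel,Ring,Seal} -> Gizmo = 10*2 = 20, Plate = 10*1 = 10.
Iteration 4: no further components; recursion stops.

Base, Gizmo, Housing, Panel, Plate, Ring, Seal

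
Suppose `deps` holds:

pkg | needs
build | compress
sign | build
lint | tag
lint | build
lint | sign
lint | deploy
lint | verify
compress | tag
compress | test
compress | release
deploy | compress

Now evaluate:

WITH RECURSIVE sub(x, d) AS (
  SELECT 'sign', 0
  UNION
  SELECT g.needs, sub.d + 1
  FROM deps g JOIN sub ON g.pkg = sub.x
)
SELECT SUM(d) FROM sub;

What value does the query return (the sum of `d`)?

Base: (sign, d=0).
Iteration 1: edges from {sign} -> (build, d=1).
Iteration 2: edges from {build} -> (compress, d=2).
Iteration 3: edges from {compress} -> (release, d=3), (tag, d=3), (test, d=3).
Iteration 4: no outgoing edges from {release,tag,test}; recursion stops.
SUM(d) = 0 + 1 + 2 + 3 + 3 + 3 = 12.

12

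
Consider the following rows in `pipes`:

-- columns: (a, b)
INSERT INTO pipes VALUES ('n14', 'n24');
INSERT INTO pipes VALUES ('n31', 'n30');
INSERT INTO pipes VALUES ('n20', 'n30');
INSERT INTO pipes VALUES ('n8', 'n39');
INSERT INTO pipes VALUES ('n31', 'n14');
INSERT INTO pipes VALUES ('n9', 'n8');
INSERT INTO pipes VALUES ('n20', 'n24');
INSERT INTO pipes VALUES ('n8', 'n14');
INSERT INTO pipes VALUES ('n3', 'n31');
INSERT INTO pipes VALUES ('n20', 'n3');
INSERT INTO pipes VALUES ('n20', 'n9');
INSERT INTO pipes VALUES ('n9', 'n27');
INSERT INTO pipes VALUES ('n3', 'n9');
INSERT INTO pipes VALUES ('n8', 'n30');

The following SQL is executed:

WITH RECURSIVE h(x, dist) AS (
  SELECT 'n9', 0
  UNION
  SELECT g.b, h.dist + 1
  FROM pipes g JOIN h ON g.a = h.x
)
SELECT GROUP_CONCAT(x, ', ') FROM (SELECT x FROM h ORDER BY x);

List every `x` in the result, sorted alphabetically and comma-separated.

Base: (n9, dist=0).
Iteration 1: edges from {n9} -> (n27, dist=1), (n8, dist=1).
Iteration 2: edges from {n27,n8} -> (n14, dist=2), (n30, dist=2), (n39, dist=2).
Iteration 3: edges from {n14,n30,n39} -> (n24, dist=3).
Iteration 4: no outgoing edges from {n24}; recursion stops.

n14, n24, n27, n30, n39, n8, n9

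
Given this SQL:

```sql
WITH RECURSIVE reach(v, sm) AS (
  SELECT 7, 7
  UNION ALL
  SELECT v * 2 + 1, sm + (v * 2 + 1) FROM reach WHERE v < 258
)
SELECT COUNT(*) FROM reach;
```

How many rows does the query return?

Base: v=7, sm=7.
Iteration 1: 7 < 258 holds -> v = 7 * 2 + 1 = 15, sm = 7 + 15 = 22.
Iteration 2: 15 < 258 holds -> v = 15 * 2 + 1 = 31, sm = 22 + 31 = 53.
Iteration 3: 31 < 258 holds -> v = 31 * 2 + 1 = 63, sm = 53 + 63 = 116.
Iteration 4: 63 < 258 holds -> v = 63 * 2 + 1 = 127, sm = 116 + 127 = 243.
Iteration 5: 127 < 258 holds -> v = 127 * 2 + 1 = 255, sm = 243 + 255 = 498.
Iteration 6: 255 < 258 holds -> v = 255 * 2 + 1 = 511, sm = 498 + 511 = 1009.
Iteration 7: 511 < 258 fails; recursion stops.
Total rows emitted: 7.

7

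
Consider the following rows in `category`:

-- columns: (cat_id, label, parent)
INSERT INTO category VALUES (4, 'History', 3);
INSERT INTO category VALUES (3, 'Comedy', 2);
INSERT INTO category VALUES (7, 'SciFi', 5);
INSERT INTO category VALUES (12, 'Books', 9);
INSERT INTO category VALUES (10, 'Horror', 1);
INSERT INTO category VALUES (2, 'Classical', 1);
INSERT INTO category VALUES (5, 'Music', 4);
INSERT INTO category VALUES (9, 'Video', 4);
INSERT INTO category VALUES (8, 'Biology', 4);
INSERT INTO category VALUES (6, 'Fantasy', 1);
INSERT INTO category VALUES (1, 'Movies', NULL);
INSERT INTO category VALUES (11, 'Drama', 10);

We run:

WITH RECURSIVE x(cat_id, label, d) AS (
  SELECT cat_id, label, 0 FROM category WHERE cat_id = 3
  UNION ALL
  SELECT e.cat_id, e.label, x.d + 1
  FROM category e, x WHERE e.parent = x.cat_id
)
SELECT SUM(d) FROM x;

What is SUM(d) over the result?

13

Base: cat_id=3 (Comedy) at d 0.
Iteration 1: rows with parent in {3} -> History (id 4, d 1).
Iteration 2: rows with parent in {4} -> Music (id 5, d 2), Biology (id 8, d 2), Video (id 9, d 2).
Iteration 3: rows with parent in {5,8,9} -> SciFi (id 7, d 3), Books (id 12, d 3).
Iteration 4: no rows with parent in {7,12}; recursion stops.
SUM(d) = 0 + 1 + 2 + 2 + 2 + 3 + 3 = 13.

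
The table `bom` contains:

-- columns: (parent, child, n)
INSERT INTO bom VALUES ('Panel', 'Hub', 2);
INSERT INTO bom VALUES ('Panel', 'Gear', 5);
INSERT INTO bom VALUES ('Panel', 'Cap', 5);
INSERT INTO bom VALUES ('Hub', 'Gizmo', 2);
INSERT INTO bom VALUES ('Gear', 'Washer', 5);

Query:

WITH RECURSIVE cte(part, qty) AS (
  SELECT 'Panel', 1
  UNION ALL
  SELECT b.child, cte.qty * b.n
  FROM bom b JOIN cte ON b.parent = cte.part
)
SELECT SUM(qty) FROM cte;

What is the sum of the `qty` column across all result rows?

42

Base: (Panel, qty=1).
Iteration 1: components of {Panel} -> Cap = 1*5 = 5, Gear = 1*5 = 5, Hub = 1*2 = 2.
Iteration 2: components of {Cap,Gear,Hub} -> Gizmo = 2*2 = 4, Washer = 5*5 = 25.
Iteration 3: no further components; recursion stops.
SUM(qty) = 1 + 2 + 5 + 5 + 4 + 25 = 42.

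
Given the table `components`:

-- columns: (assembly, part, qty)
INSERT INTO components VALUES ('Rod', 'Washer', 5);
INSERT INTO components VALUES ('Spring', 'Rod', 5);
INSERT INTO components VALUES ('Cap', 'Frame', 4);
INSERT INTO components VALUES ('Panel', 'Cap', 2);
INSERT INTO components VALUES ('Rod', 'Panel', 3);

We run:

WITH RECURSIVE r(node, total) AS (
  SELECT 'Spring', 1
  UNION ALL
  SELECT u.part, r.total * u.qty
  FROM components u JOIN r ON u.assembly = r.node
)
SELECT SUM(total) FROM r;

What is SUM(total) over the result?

196

Base: (Spring, total=1).
Iteration 1: components of {Spring} -> Rod = 1*5 = 5.
Iteration 2: components of {Rod} -> Panel = 5*3 = 15, Washer = 5*5 = 25.
Iteration 3: components of {Panel,Washer} -> Cap = 15*2 = 30.
Iteration 4: components of {Cap} -> Frame = 30*4 = 120.
Iteration 5: no further components; recursion stops.
SUM(total) = 1 + 5 + 25 + 15 + 30 + 120 = 196.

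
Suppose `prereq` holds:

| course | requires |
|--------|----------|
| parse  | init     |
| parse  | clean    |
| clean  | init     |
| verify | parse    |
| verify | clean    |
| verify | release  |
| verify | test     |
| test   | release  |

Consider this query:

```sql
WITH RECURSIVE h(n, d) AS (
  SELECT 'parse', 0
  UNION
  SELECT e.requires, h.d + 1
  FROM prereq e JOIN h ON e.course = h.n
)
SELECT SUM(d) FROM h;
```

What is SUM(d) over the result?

4

Base: (parse, d=0).
Iteration 1: edges from {parse} -> (clean, d=1), (init, d=1).
Iteration 2: edges from {clean,init} -> (init, d=2).
Iteration 3: no outgoing edges from {init}; recursion stops.
SUM(d) = 0 + 1 + 1 + 2 = 4.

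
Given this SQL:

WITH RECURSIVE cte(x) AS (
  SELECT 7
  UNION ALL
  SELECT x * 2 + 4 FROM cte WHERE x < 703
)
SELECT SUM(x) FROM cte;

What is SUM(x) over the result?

2773

Base: x=7.
Iteration 1: 7 < 703 holds -> x = 7 * 2 + 4 = 18.
Iteration 2: 18 < 703 holds -> x = 18 * 2 + 4 = 40.
Iteration 3: 40 < 703 holds -> x = 40 * 2 + 4 = 84.
Iteration 4: 84 < 703 holds -> x = 84 * 2 + 4 = 172.
Iteration 5: 172 < 703 holds -> x = 172 * 2 + 4 = 348.
Iteration 6: 348 < 703 holds -> x = 348 * 2 + 4 = 700.
Iteration 7: 700 < 703 holds -> x = 700 * 2 + 4 = 1404.
Iteration 8: 1404 < 703 fails; recursion stops.
SUM(x) = 7 + 18 + 40 + 84 + 172 + 348 + 700 + 1404 = 2773.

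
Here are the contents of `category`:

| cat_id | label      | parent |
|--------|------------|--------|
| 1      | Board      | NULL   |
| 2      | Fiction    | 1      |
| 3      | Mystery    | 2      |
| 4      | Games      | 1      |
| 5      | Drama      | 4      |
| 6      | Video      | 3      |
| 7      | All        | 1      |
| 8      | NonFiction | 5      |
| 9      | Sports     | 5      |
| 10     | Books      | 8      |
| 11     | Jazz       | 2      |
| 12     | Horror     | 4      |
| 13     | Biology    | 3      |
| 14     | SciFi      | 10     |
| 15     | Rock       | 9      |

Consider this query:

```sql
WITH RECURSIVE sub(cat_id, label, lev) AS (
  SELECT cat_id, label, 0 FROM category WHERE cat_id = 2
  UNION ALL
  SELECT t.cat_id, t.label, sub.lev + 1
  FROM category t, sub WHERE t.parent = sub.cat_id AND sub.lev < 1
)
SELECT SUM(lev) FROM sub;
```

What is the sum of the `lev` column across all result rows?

Base: cat_id=2 (Fiction) at lev 0.
Iteration 1: rows with parent in {2} -> Mystery (id 3, lev 1), Jazz (id 11, lev 1).
Iteration 2: lev < 1 fails for all current rows; recursion stops.
SUM(lev) = 0 + 1 + 1 = 2.

2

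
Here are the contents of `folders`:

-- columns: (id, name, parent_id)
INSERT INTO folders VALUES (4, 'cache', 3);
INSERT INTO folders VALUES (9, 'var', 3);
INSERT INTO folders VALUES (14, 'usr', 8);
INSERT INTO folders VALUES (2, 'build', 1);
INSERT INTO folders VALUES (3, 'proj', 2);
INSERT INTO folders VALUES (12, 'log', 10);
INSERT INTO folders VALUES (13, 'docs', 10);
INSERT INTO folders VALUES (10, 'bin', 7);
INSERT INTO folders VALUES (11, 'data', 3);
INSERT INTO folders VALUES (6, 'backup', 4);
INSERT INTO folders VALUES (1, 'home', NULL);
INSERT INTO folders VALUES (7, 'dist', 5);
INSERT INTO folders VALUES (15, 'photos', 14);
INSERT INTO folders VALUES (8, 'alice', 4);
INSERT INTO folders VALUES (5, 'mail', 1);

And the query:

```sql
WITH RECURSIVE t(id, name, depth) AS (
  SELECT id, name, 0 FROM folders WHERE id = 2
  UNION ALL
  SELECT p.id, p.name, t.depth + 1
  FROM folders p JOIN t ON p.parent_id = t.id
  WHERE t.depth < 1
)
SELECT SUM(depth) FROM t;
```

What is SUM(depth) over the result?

Base: id=2 (build) at depth 0.
Iteration 1: rows with parent_id in {2} -> proj (id 3, depth 1).
Iteration 2: depth < 1 fails for all current rows; recursion stops.
SUM(depth) = 0 + 1 = 1.

1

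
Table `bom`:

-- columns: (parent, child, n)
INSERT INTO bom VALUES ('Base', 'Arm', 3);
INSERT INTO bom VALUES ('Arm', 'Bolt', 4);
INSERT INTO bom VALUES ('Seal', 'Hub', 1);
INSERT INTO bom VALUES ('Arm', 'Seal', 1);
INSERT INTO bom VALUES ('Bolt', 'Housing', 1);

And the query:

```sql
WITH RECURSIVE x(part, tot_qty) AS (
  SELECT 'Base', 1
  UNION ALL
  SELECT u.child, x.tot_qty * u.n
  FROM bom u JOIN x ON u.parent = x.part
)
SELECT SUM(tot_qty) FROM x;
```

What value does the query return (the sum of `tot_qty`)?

34

Base: (Base, tot_qty=1).
Iteration 1: components of {Base} -> Arm = 1*3 = 3.
Iteration 2: components of {Arm} -> Bolt = 3*4 = 12, Seal = 3*1 = 3.
Iteration 3: components of {Bolt,Seal} -> Housing = 12*1 = 12, Hub = 3*1 = 3.
Iteration 4: no further components; recursion stops.
SUM(tot_qty) = 1 + 3 + 3 + 12 + 3 + 12 = 34.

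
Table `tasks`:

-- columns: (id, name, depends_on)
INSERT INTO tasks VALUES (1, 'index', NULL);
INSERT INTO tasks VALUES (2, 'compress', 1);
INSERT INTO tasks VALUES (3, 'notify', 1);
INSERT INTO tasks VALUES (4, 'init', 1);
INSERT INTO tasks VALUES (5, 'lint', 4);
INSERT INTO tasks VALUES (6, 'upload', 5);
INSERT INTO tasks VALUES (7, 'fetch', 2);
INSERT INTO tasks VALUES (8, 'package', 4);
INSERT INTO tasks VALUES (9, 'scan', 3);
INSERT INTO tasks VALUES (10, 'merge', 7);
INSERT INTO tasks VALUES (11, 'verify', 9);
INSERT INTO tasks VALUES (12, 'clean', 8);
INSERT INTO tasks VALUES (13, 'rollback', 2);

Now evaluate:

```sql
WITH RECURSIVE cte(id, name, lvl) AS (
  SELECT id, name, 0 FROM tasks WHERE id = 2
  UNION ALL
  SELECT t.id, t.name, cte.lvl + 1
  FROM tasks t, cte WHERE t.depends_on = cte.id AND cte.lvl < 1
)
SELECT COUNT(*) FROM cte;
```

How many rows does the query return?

Base: id=2 (compress) at lvl 0.
Iteration 1: rows with depends_on in {2} -> fetch (id 7, lvl 1), rollback (id 13, lvl 1).
Iteration 2: lvl < 1 fails for all current rows; recursion stops.
Total rows emitted: 3.

3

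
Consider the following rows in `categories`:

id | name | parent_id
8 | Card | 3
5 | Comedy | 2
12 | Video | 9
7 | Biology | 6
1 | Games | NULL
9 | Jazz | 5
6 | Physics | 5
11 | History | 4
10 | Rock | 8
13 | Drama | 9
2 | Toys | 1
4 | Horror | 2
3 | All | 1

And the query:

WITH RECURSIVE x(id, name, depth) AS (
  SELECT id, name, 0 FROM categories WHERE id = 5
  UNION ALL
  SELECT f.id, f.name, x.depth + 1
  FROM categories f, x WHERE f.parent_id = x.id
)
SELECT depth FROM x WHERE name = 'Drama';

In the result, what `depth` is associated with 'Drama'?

Base: id=5 (Comedy) at depth 0.
Iteration 1: rows with parent_id in {5} -> Physics (id 6, depth 1), Jazz (id 9, depth 1).
Iteration 2: rows with parent_id in {6,9} -> Biology (id 7, depth 2), Video (id 12, depth 2), Drama (id 13, depth 2).
Iteration 3: no rows with parent_id in {7,12,13}; recursion stops.

2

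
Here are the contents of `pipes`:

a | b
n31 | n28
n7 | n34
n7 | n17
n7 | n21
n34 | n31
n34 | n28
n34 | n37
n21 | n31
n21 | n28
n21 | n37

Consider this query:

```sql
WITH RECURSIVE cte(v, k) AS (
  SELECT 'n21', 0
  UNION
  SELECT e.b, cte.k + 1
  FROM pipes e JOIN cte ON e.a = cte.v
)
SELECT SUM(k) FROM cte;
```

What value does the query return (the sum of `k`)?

Base: (n21, k=0).
Iteration 1: edges from {n21} -> (n28, k=1), (n31, k=1), (n37, k=1).
Iteration 2: edges from {n28,n31,n37} -> (n28, k=2).
Iteration 3: no outgoing edges from {n28}; recursion stops.
SUM(k) = 0 + 1 + 1 + 1 + 2 = 5.

5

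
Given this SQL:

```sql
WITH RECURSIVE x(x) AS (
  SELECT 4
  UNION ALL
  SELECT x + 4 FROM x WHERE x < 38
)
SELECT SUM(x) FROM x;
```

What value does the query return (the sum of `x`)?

Base: x=4.
Iteration 1: 4 < 38 holds -> x = 4 + 4 = 8.
Iteration 2: 8 < 38 holds -> x = 8 + 4 = 12.
Iteration 3: 12 < 38 holds -> x = 12 + 4 = 16.
Iteration 4: 16 < 38 holds -> x = 16 + 4 = 20.
Iteration 5: 20 < 38 holds -> x = 20 + 4 = 24.
Iteration 6: 24 < 38 holds -> x = 24 + 4 = 28.
Iteration 7: 28 < 38 holds -> x = 28 + 4 = 32.
Iteration 8: 32 < 38 holds -> x = 32 + 4 = 36.
Iteration 9: 36 < 38 holds -> x = 36 + 4 = 40.
Iteration 10: 40 < 38 fails; recursion stops.
SUM(x) = 4 + 8 + 12 + 16 + 20 + 24 + 28 + 32 + 36 + 40 = 220.

220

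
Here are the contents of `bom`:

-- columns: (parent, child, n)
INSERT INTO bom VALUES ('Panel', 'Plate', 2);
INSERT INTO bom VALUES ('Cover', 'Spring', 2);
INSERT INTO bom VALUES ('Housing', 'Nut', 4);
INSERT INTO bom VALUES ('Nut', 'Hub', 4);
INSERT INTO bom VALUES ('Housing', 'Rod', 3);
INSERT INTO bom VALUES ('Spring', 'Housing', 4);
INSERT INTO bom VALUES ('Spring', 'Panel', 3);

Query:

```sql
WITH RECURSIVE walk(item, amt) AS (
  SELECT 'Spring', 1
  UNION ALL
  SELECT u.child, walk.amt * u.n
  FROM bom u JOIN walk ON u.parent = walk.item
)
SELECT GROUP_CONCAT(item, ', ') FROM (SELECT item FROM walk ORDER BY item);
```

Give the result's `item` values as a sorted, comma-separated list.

Housing, Hub, Nut, Panel, Plate, Rod, Spring

Base: (Spring, amt=1).
Iteration 1: components of {Spring} -> Housing = 1*4 = 4, Panel = 1*3 = 3.
Iteration 2: components of {Housing,Panel} -> Nut = 4*4 = 16, Plate = 3*2 = 6, Rod = 4*3 = 12.
Iteration 3: components of {Nut,Plate,Rod} -> Hub = 16*4 = 64.
Iteration 4: no further components; recursion stops.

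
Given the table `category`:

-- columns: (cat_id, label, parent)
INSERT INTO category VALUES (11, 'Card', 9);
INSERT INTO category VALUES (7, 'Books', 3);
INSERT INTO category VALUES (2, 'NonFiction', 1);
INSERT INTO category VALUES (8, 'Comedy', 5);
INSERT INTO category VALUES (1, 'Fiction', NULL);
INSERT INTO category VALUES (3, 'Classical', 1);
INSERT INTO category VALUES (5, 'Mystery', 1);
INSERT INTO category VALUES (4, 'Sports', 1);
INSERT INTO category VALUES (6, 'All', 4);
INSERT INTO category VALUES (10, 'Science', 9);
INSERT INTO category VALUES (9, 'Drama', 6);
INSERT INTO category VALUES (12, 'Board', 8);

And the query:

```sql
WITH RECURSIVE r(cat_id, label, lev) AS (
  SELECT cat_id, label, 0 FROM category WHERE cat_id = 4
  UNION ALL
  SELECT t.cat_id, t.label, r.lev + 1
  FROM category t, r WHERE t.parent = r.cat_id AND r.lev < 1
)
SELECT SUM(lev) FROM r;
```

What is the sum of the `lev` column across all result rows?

Base: cat_id=4 (Sports) at lev 0.
Iteration 1: rows with parent in {4} -> All (id 6, lev 1).
Iteration 2: lev < 1 fails for all current rows; recursion stops.
SUM(lev) = 0 + 1 = 1.

1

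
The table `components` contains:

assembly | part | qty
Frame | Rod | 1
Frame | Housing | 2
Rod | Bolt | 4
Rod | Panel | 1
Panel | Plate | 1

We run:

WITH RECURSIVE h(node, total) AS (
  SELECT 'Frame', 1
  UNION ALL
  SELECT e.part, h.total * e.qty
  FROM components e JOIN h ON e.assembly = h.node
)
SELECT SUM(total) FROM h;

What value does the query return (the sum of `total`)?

10

Base: (Frame, total=1).
Iteration 1: components of {Frame} -> Housing = 1*2 = 2, Rod = 1*1 = 1.
Iteration 2: components of {Housing,Rod} -> Bolt = 1*4 = 4, Panel = 1*1 = 1.
Iteration 3: components of {Bolt,Panel} -> Plate = 1*1 = 1.
Iteration 4: no further components; recursion stops.
SUM(total) = 1 + 1 + 2 + 4 + 1 + 1 = 10.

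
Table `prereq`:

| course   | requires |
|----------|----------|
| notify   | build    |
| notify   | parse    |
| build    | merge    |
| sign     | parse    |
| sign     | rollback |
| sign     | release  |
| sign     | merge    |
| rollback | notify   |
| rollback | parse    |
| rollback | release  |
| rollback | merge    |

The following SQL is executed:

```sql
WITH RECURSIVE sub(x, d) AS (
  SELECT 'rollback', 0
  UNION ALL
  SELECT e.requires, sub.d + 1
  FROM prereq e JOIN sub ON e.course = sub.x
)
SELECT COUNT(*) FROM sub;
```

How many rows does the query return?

8

Base: (rollback, d=0).
Iteration 1: edges from {rollback} -> (merge, d=1), (notify, d=1), (parse, d=1), (release, d=1).
Iteration 2: edges from {merge,notify,parse,release} -> (build, d=2), (parse, d=2).
Iteration 3: edges from {build,parse} -> (merge, d=3).
Iteration 4: no outgoing edges from {merge}; recursion stops.
Total rows emitted: 8.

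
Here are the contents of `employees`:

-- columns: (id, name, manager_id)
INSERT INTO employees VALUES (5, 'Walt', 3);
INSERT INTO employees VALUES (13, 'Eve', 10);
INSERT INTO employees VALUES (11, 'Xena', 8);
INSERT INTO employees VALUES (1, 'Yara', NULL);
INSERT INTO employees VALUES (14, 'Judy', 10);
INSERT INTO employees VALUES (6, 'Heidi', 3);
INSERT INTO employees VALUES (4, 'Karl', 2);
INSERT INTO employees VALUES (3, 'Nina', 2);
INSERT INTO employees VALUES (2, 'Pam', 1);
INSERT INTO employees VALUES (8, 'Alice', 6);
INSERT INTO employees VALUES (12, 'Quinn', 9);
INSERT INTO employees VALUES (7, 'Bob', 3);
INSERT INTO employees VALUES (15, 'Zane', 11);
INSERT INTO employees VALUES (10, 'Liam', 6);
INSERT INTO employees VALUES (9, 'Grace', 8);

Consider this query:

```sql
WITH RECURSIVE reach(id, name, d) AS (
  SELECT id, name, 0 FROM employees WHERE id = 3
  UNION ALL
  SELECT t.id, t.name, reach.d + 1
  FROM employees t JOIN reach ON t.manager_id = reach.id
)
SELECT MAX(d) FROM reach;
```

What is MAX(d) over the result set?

Base: id=3 (Nina) at d 0.
Iteration 1: rows with manager_id in {3} -> Walt (id 5, d 1), Heidi (id 6, d 1), Bob (id 7, d 1).
Iteration 2: rows with manager_id in {5,6,7} -> Alice (id 8, d 2), Liam (id 10, d 2).
Iteration 3: rows with manager_id in {8,10} -> Grace (id 9, d 3), Xena (id 11, d 3), Eve (id 13, d 3), Judy (id 14, d 3).
Iteration 4: rows with manager_id in {9,11,13,14} -> Quinn (id 12, d 4), Zane (id 15, d 4).
Iteration 5: no rows with manager_id in {12,15}; recursion stops.
d values: 0, 1, 1, 1, 2, 2, 3, 3, 3, 3, 4, 4; the maximum is 4.

4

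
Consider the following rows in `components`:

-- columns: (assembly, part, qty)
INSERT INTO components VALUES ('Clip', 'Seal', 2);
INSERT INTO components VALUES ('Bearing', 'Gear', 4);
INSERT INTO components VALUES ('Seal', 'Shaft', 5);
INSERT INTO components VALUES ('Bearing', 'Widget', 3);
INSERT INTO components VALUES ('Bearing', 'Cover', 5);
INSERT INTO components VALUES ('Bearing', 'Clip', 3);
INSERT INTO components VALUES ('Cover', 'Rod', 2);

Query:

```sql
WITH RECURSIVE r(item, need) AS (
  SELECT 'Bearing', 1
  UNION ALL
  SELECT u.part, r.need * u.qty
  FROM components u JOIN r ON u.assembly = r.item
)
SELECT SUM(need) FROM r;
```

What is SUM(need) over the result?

62

Base: (Bearing, need=1).
Iteration 1: components of {Bearing} -> Clip = 1*3 = 3, Cover = 1*5 = 5, Gear = 1*4 = 4, Widget = 1*3 = 3.
Iteration 2: components of {Clip,Cover,Gear,Widget} -> Rod = 5*2 = 10, Seal = 3*2 = 6.
Iteration 3: components of {Rod,Seal} -> Shaft = 6*5 = 30.
Iteration 4: no further components; recursion stops.
SUM(need) = 1 + 5 + 3 + 3 + 4 + 10 + 6 + 30 = 62.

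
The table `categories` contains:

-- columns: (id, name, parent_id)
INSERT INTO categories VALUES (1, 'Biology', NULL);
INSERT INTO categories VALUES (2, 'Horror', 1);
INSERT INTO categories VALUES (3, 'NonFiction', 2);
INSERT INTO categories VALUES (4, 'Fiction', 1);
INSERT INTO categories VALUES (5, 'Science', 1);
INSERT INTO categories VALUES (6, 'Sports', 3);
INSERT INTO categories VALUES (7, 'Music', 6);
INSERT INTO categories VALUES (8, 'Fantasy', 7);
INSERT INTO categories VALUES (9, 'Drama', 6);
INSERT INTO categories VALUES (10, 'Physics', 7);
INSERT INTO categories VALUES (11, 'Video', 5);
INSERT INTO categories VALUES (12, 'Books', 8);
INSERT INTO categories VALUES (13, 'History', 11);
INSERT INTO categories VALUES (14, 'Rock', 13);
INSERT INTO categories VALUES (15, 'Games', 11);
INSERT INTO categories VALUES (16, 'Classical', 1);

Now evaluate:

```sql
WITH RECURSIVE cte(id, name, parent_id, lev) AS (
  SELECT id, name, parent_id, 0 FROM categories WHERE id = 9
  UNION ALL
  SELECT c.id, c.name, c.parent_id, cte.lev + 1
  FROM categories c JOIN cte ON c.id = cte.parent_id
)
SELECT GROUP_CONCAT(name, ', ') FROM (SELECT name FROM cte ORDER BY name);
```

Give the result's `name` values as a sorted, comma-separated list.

Biology, Drama, Horror, NonFiction, Sports

Base: id=9 (Drama), parent_id=6, lev 0.
Iteration 1: join on id=6 -> Sports (id 6, parent_id=3, lev 1).
Iteration 2: join on id=3 -> NonFiction (id 3, parent_id=2, lev 2).
Iteration 3: join on id=2 -> Horror (id 2, parent_id=1, lev 3).
Iteration 4: join on id=1 -> Biology (id 1, parent_id=NULL, lev 4).
Iteration 5: parent_id is NULL; no match; recursion stops.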